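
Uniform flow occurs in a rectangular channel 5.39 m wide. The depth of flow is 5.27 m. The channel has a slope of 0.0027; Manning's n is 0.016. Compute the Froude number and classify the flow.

subcritical

Flow area A = b·y = 5.39 × 5.27 = 28.41 m². Wetted perimeter P = b + 2y = 5.39 + 2×5.27 = 15.93 m.
Hydraulic radius R = A/P = 28.41/15.93 = 1.783 m.
V = (1/n) R^(2/3) √S = (1/0.016) × 1.783^(2/3) × √0.0027 = 4.775 m/s. Hydraulic depth D_h = A/T = 28.41/5.39 = 5.27 m.
Froude number Fr = V/√(g·D_h) = 4.775/√(9.81×5.27) = 0.664, which is less than 1, so the flow is subcritical.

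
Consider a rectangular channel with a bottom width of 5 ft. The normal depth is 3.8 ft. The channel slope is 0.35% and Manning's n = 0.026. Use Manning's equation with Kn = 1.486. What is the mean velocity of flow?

Flow area A = b·y = 5 × 3.8 = 19 ft². Wetted perimeter P = b + 2y = 5 + 2×3.8 = 12.6 ft.
Hydraulic radius R = A/P = 19/12.6 = 1.508 ft.
From Manning's equation, V = (1.486/n) R^(2/3) S^(1/2) = (1.486/0.026) × 1.508^(2/3) × 0.0035^(1/2) = 4.45 ft/s.

V = 4.45 ft/s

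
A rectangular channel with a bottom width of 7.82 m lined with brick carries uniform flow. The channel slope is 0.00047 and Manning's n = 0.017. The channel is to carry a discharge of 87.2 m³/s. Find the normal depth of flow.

y_n = 5.14 m

Manning's equation rearranged: A R^(2/3) = nQ / (1·√S) = 0.017 × 87.2 / (√0.00047) = 68.38.
Try y = 5.98 m: A R^(2/3) = 82.99 — high.
Try y = 5.14 m: A R^(2/3) = 68.42 — close enough.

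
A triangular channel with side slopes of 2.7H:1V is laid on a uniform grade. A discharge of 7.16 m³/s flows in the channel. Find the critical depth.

y_c = 1.07 m

At critical depth, Q² T / (g A³) = 1, i.e. A³/T = Q²/g = 7.16²/9.81 = 5.226.
Try y = 0.941 m: A³/T = 2.689 — too small.
Try y = 1.07 m: A³/T = 5.112 — close enough.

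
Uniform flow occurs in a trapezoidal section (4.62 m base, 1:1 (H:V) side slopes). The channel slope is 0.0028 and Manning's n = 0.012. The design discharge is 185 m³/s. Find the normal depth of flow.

y_n = 3.4 m

Manning's equation rearranged: A R^(2/3) = nQ / (1·√S) = 0.012 × 185 / (√0.0028) = 41.95.
Try y = 2.42 m: A R^(2/3) = 22.19 — short.
Try y = 3.71 m: A R^(2/3) = 49.79 — over.
Try y = 3.4 m: A R^(2/3) = 42.05 — close enough.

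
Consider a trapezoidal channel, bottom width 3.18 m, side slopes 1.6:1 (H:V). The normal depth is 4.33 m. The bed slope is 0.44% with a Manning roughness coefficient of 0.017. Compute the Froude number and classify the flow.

With bottom width b = 3.18 m and side slope z = 1.6: A = (b + zy)y = (3.18 + 1.6×4.33)×4.33 = 43.77 m²; P = b + 2y√(1+z²) = 3.18 + 2×4.33×1.887 = 19.52 m.
Hydraulic radius R = A/P = 43.77/19.52 = 2.242 m.
V = (1/n) R^(2/3) √S = (1/0.017) × 2.242^(2/3) × √0.0044 = 6.684 m/s. Hydraulic depth D_h = A/T = 43.77/17.04 = 2.569 m.
Froude number Fr = V/√(g·D_h) = 6.684/√(9.81×2.569) = 1.33, which is greater than 1, so the flow is supercritical.

supercritical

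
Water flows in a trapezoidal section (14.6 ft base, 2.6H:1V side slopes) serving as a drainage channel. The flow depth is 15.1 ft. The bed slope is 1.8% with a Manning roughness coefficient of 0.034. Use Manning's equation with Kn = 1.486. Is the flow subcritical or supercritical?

supercritical

With bottom width b = 14.6 ft and side slope z = 2.6: A = (b + zy)y = (14.6 + 2.6×15.1)×15.1 = 813.3 ft²; P = b + 2y√(1+z²) = 14.6 + 2×15.1×2.786 = 98.73 ft.
Hydraulic radius R = A/P = 813.3/98.73 = 8.238 ft.
V = (1.486/n) R^(2/3) √S = (1.486/0.034) × 8.238^(2/3) × √0.018 = 23.92 ft/s. Hydraulic depth D_h = A/T = 813.3/93.12 = 8.734 ft.
Froude number Fr = V/√(g·D_h) = 23.92/√(32.2×8.734) = 1.43, which is greater than 1, so the flow is supercritical.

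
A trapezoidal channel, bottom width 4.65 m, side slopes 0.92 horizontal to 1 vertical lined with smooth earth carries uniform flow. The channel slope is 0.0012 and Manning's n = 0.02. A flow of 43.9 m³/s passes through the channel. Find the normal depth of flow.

Manning's equation rearranged: A R^(2/3) = nQ / (1·√S) = 0.02 × 43.9 / (√0.0012) = 25.35.
At y = 2.11 m: A R^(2/3) = 16.9 — low.
At y = 2.64 m: A R^(2/3) = 25.36 — matches.

y_n = 2.64 m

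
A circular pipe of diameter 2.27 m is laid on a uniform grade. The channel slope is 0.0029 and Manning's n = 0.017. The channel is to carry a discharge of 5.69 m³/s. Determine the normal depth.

Manning's equation rearranged: A R^(2/3) = nQ / (1·√S) = 0.017 × 5.69 / (√0.0029) = 1.796.
Try y = 1.08 m: A R^(2/3) = 1.274 — too small.
Try y = 1.61 m: A R^(2/3) = 2.362 — too large.
Try y = 1.33 m: A R^(2/3) = 1.797 — ≈ 1.796.

y_n = 1.33 m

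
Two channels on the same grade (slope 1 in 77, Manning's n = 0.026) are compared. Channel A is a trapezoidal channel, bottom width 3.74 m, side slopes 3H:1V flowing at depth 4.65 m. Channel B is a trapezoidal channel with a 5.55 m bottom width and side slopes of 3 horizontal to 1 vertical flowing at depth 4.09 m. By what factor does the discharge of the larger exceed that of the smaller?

1.18

Channel A: With bottom width b = 3.74 m and side slope z = 3: A = (b + zy)y = (3.74 + 3×4.65)×4.65 = 82.26 m²; P = b + 2y√(1+z²) = 3.74 + 2×4.65×3.162 = 33.15 m. Hydraulic radius R = A/P = 82.26/33.15 = 2.481 m. Q_A = (1/0.026)·82.26·2.481^(2/3)·√0.01299 = 660.8 m³/s.
Channel B: With bottom width b = 5.55 m and side slope z = 3: A = (b + zy)y = (5.55 + 3×4.09)×4.09 = 72.88 m²; P = b + 2y√(1+z²) = 5.55 + 2×4.09×3.162 = 31.42 m. Hydraulic radius R = A/P = 72.88/31.42 = 2.32 m. Q_B = (1/0.026)·72.88·2.32^(2/3)·√0.01299 = 559.8 m³/s.
The larger discharge is 660.8 m³/s and the smaller is 559.8 m³/s; the ratio is 1.18.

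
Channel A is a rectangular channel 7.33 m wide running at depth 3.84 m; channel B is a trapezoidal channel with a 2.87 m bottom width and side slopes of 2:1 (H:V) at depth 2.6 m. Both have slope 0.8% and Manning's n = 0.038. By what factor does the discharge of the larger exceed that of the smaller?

1.59

Channel A: Flow area A = b·y = 7.33 × 3.84 = 28.15 m². Wetted perimeter P = b + 2y = 7.33 + 2×3.84 = 15.01 m. Hydraulic radius R = A/P = 28.15/15.01 = 1.875 m. Q_A = (1/0.038)·28.15·1.875^(2/3)·√0.008 = 100.7 m³/s.
Channel B: With bottom width b = 2.87 m and side slope z = 2: A = (b + zy)y = (2.87 + 2×2.6)×2.6 = 20.98 m²; P = b + 2y√(1+z²) = 2.87 + 2×2.6×2.236 = 14.5 m. Hydraulic radius R = A/P = 20.98/14.5 = 1.447 m. Q_B = (1/0.038)·20.98·1.447^(2/3)·√0.008 = 63.19 m³/s.
The larger discharge is 100.7 m³/s and the smaller is 63.19 m³/s; the ratio is 1.59.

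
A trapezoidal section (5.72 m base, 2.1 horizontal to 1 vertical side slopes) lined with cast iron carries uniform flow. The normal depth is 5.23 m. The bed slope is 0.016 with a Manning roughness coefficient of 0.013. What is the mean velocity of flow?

V = 19.8 m/s

With bottom width b = 5.72 m and side slope z = 2.1: A = (b + zy)y = (5.72 + 2.1×5.23)×5.23 = 87.36 m²; P = b + 2y√(1+z²) = 5.72 + 2×5.23×2.326 = 30.05 m.
Hydraulic radius R = A/P = 87.36/30.05 = 2.907 m.
From Manning's equation, V = (1/n) R^(2/3) S^(1/2) = (1/0.013) × 2.907^(2/3) × 0.016^(1/2) = 19.8 m/s.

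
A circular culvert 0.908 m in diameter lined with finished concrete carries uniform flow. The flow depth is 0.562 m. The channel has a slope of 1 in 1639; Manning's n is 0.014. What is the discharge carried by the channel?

For a circular section of diameter D = 0.908 m at depth y = 0.562 m, the central angle is θ = 2 arccos(1 − 2y/D) = 3.622 rad. Then A = (D²/8)(θ − sin θ) = 0.4209 m² and P = Dθ/2 = 1.644 m.
Hydraulic radius R = A/P = 0.4209/1.644 = 0.256 m.
Manning's equation: Q = (1/n) A R^(2/3) S^(1/2) = (1/0.014) × 0.4209 × 0.256^(2/3) × 0.0006101^(1/2) = 0.299 m³/s.

Q = 0.299 m³/s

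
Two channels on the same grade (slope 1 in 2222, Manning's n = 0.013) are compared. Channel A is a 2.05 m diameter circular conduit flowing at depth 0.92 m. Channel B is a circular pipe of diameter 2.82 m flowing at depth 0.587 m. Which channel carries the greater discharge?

channel A

Channel A: For a circular section of diameter D = 2.05 m at depth y = 0.92 m, the central angle is θ = 2 arccos(1 − 2y/D) = 2.936 rad. Then A = (D²/8)(θ − sin θ) = 1.435 m² and P = Dθ/2 = 3.01 m. Hydraulic radius R = A/P = 1.435/3.01 = 0.4769 m. Q_A = (1/0.013)·1.435·0.4769^(2/3)·√0.00045 = 1.43 m³/s.
Channel B: For a circular section of diameter D = 2.82 m at depth y = 0.587 m, the central angle is θ = 2 arccos(1 − 2y/D) = 1.895 rad. Then A = (D²/8)(θ − sin θ) = 0.9415 m² and P = Dθ/2 = 2.672 m. Hydraulic radius R = A/P = 0.9415/2.672 = 0.3524 m. Q_B = (1/0.013)·0.9415·0.3524^(2/3)·√0.00045 = 0.7665 m³/s.
Q_A = 1.43 m³/s vs Q_B = 0.7665 m³/s, so channel A carries more.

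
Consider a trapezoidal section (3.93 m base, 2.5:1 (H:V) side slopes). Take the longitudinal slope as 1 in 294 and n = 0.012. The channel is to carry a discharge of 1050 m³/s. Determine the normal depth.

y_n = 5.71 m

Manning's equation rearranged: A R^(2/3) = nQ / (1·√S) = 0.012 × 1050 / (√0.003401) = 216.
Try y = 6.89 m: A R^(2/3) = 339.3 — high.
Try y = 5.71 m: A R^(2/3) = 216.1 — close enough.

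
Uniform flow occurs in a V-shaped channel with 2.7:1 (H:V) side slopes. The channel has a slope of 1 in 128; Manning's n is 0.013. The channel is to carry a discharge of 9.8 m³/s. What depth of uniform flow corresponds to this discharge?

Manning's equation rearranged: A R^(2/3) = nQ / (1·√S) = 0.013 × 9.8 / (√0.007812) = 1.441.
Trying y = 0.785 m: A R^(2/3) = 0.8545 — short.
Trying y = 1.04 m: A R^(2/3) = 1.809 — over.
Trying y = 0.955 m: A R^(2/3) = 1.441 — matches.

y_n = 0.955 m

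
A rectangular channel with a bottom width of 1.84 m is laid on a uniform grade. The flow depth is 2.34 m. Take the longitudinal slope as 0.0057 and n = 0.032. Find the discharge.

Flow area A = b·y = 1.84 × 2.34 = 4.306 m². Wetted perimeter P = b + 2y = 1.84 + 2×2.34 = 6.52 m.
Hydraulic radius R = A/P = 4.306/6.52 = 0.6604 m.
Manning's equation: Q = (1/n) A R^(2/3) S^(1/2) = (1/0.032) × 4.306 × 0.6604^(2/3) × 0.0057^(1/2) = 7.7 m³/s.

Q = 7.7 m³/s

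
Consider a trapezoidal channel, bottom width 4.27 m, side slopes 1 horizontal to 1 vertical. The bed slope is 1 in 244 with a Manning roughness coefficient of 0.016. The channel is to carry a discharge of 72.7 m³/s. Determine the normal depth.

Manning's equation rearranged: A R^(2/3) = nQ / (1·√S) = 0.016 × 72.7 / (√0.004098) = 18.17.
Trying y = 2.46 m: A R^(2/3) = 21.45 — too large.
Trying y = 2.25 m: A R^(2/3) = 18.18 — ≈ 18.17.

y_n = 2.25 m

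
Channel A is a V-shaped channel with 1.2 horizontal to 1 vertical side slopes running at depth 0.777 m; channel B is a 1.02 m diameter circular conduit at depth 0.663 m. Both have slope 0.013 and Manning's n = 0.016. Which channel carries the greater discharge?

channel A

Channel A: For a triangular section with side slope z = 1.2: A = zy² = 1.2×0.777² = 0.7245 m²; P = 2y√(1+z²) = 2×0.777×1.562 = 2.427 m. Hydraulic radius R = A/P = 0.7245/2.427 = 0.2985 m. Q_A = (1/0.016)·0.7245·0.2985^(2/3)·√0.013 = 2.306 m³/s.
Channel B: For a circular section of diameter D = 1.02 m at depth y = 0.663 m, the central angle is θ = 2 arccos(1 − 2y/D) = 3.751 rad. Then A = (D²/8)(θ − sin θ) = 0.5623 m² and P = Dθ/2 = 1.913 m. Hydraulic radius R = A/P = 0.5623/1.913 = 0.2939 m. Q_B = (1/0.016)·0.5623·0.2939^(2/3)·√0.013 = 1.771 m³/s.
Q_A = 2.306 m³/s vs Q_B = 1.771 m³/s, so channel A carries more.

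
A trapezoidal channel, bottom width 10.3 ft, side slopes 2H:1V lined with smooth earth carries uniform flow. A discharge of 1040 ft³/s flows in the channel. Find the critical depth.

At critical depth, Q² T / (g A³) = 1, i.e. A³/T = Q²/g = 1040²/32.2 = 33590.
At y = 5.73 ft: A³/T = 58350 — high.
At y = 3.48 ft: A³/T = 8947 — low.
At y = 4.96 ft: A³/T = 33470 — close enough.

y_c = 4.96 ft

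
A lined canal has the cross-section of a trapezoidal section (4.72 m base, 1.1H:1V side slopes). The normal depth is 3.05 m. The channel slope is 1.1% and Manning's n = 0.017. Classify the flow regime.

With bottom width b = 4.72 m and side slope z = 1.1: A = (b + zy)y = (4.72 + 1.1×3.05)×3.05 = 24.63 m²; P = b + 2y√(1+z²) = 4.72 + 2×3.05×1.487 = 13.79 m.
Hydraulic radius R = A/P = 24.63/13.79 = 1.786 m.
V = (1/n) R^(2/3) √S = (1/0.017) × 1.786^(2/3) × √0.011 = 9.082 m/s. Hydraulic depth D_h = A/T = 24.63/11.43 = 2.155 m.
Froude number Fr = V/√(g·D_h) = 9.082/√(9.81×2.155) = 1.98, which is greater than 1, so the flow is supercritical.

supercritical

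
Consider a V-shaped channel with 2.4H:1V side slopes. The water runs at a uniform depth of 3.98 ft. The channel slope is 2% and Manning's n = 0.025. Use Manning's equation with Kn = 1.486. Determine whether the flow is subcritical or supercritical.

supercritical

For a triangular section with side slope z = 2.4: A = zy² = 2.4×3.98² = 38.02 ft²; P = 2y√(1+z²) = 2×3.98×2.6 = 20.7 ft.
Hydraulic radius R = A/P = 38.02/20.7 = 1.837 ft.
V = (1.486/n) R^(2/3) √S = (1.486/0.025) × 1.837^(2/3) × √0.02 = 12.61 ft/s. Hydraulic depth D_h = A/T = 38.02/19.1 = 1.99 ft.
Froude number Fr = V/√(g·D_h) = 12.61/√(32.2×1.99) = 1.58, which is greater than 1, so the flow is supercritical.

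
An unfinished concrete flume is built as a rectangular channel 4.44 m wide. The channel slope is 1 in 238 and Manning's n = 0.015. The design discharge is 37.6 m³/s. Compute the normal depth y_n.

Manning's equation rearranged: A R^(2/3) = nQ / (1·√S) = 0.015 × 37.6 / (√0.004202) = 8.701.
Trying y = 1.67 m: A R^(2/3) = 7.181 — short.
Trying y = 2.3 m: A R^(2/3) = 11.08 — over.
Trying y = 1.92 m: A R^(2/3) = 8.692 — matches.

y_n = 1.92 m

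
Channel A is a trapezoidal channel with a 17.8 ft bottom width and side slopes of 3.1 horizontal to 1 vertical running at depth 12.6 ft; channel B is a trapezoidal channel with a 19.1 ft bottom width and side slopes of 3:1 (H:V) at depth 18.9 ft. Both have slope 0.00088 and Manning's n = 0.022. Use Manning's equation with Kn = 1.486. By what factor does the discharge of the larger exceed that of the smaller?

2.55

Channel A: With bottom width b = 17.8 ft and side slope z = 3.1: A = (b + zy)y = (17.8 + 3.1×12.6)×12.6 = 716.4 ft²; P = b + 2y√(1+z²) = 17.8 + 2×12.6×3.257 = 99.88 ft. Hydraulic radius R = A/P = 716.4/99.88 = 7.173 ft. Q_A = (1.486/0.022)·716.4·7.173^(2/3)·√0.00088 = 5339 ft³/s.
Channel B: With bottom width b = 19.1 ft and side slope z = 3: A = (b + zy)y = (19.1 + 3×18.9)×18.9 = 1433 ft²; P = b + 2y√(1+z²) = 19.1 + 2×18.9×3.162 = 138.6 ft. Hydraulic radius R = A/P = 1433/138.6 = 10.33 ft. Q_B = (1.486/0.022)·1433·10.33^(2/3)·√0.00088 = 13620 ft³/s.
The larger discharge is 13620 ft³/s and the smaller is 5339 ft³/s; the ratio is 2.55.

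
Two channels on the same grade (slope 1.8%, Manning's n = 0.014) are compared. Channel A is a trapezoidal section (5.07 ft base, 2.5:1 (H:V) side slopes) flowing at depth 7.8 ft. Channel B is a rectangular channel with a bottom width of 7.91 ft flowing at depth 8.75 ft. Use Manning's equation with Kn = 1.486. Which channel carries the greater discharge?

Channel A: With bottom width b = 5.07 ft and side slope z = 2.5: A = (b + zy)y = (5.07 + 2.5×7.8)×7.8 = 191.6 ft²; P = b + 2y√(1+z²) = 5.07 + 2×7.8×2.693 = 47.07 ft. Hydraulic radius R = A/P = 191.6/47.07 = 4.071 ft. Q_A = (1.486/0.014)·191.6·4.071^(2/3)·√0.018 = 6958 ft³/s.
Channel B: Flow area A = b·y = 7.91 × 8.75 = 69.21 ft². Wetted perimeter P = b + 2y = 7.91 + 2×8.75 = 25.41 ft. Hydraulic radius R = A/P = 69.21/25.41 = 2.724 ft. Q_B = (1.486/0.014)·69.21·2.724^(2/3)·√0.018 = 1922 ft³/s.
Q_A = 6958 ft³/s vs Q_B = 1922 ft³/s, so channel A carries more.

channel A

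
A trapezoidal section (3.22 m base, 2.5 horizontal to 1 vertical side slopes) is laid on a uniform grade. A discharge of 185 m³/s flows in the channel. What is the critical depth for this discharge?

y_c = 3.49 m

At critical depth, Q² T / (g A³) = 1, i.e. A³/T = Q²/g = 185²/9.81 = 3489.
Try y = 2.55 m: A³/T = 917.2 — low.
Try y = 3.49 m: A³/T = 3505 — ≈ 3489.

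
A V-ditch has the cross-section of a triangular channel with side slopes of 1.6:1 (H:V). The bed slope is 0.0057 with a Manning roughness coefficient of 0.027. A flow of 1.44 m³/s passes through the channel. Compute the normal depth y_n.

y_n = 0.81 m

Manning's equation rearranged: A R^(2/3) = nQ / (1·√S) = 0.027 × 1.44 / (√0.0057) = 0.515.
At y = 0.934 m: A R^(2/3) = 0.7527 — over.
At y = 0.645 m: A R^(2/3) = 0.2805 — short.
At y = 0.81 m: A R^(2/3) = 0.5148 — ≈ 0.515.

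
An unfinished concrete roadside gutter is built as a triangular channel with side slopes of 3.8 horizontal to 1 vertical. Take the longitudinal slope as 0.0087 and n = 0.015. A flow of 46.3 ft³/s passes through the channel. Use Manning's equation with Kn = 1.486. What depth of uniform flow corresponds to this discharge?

Manning's equation rearranged: A R^(2/3) = nQ / (1.486·√S) = 0.015 × 46.3 / (1.486 × √0.0087) = 5.011.
At y = 1.64 ft: A R^(2/3) = 8.756 — over.
At y = 1.33 ft: A R^(2/3) = 5.008 — ≈ 5.011.

y_n = 1.33 ft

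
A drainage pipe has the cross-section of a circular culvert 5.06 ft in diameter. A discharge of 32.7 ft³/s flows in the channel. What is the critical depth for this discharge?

At critical depth, Q² T / (g A³) = 1, i.e. A³/T = Q²/g = 32.7²/32.2 = 33.21.
At y = 1.87 ft: A³/T = 63.05 — too large.
At y = 1.17 ft: A³/T = 10.23 — too small.
At y = 1.58 ft: A³/T = 32.89 — close enough.

y_c = 1.58 ft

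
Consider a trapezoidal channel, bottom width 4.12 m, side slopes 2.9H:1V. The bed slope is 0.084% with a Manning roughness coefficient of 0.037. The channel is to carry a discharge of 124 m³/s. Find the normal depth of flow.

Manning's equation rearranged: A R^(2/3) = nQ / (1·√S) = 0.037 × 124 / (√0.00084) = 158.3.
Try y = 5.31 m: A R^(2/3) = 207.1 — over.
Try y = 3.8 m: A R^(2/3) = 94.26 — short.
Try y = 4.74 m: A R^(2/3) = 158.1 — ≈ 158.3.

y_n = 4.74 m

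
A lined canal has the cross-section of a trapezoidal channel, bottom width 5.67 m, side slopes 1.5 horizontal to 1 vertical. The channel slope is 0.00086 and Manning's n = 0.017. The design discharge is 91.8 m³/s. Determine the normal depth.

y_n = 3.23 m

Manning's equation rearranged: A R^(2/3) = nQ / (1·√S) = 0.017 × 91.8 / (√0.00086) = 53.22.
Try y = 3.97 m: A R^(2/3) = 80.63 — too large.
Try y = 2.82 m: A R^(2/3) = 40.74 — too small.
Try y = 3.23 m: A R^(2/3) = 53.22 — close enough.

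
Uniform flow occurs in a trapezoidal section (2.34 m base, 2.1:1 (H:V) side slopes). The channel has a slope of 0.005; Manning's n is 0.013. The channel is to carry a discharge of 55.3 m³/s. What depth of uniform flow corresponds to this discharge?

y_n = 1.72 m

Manning's equation rearranged: A R^(2/3) = nQ / (1·√S) = 0.013 × 55.3 / (√0.005) = 10.17.
Try y = 1.92 m: A R^(2/3) = 12.92 — high.
Try y = 1.34 m: A R^(2/3) = 5.979 — low.
Try y = 1.72 m: A R^(2/3) = 10.17 — matches.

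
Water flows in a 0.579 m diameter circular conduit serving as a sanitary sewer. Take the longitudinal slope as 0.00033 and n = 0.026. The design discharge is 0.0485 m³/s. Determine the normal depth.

Manning's equation rearranged: A R^(2/3) = nQ / (1·√S) = 0.026 × 0.0485 / (√0.00033) = 0.06942.
Trying y = 0.323 m: A R^(2/3) = 0.0435 — too small.
Trying y = 0.497 m: A R^(2/3) = 0.07533 — too large.
Trying y = 0.453 m: A R^(2/3) = 0.06936 — matches.

y_n = 0.453 m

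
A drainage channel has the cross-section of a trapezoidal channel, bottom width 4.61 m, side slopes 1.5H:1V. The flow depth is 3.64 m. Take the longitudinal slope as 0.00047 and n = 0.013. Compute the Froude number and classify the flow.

subcritical

With bottom width b = 4.61 m and side slope z = 1.5: A = (b + zy)y = (4.61 + 1.5×3.64)×3.64 = 36.65 m²; P = b + 2y√(1+z²) = 4.61 + 2×3.64×1.803 = 17.73 m.
Hydraulic radius R = A/P = 36.65/17.73 = 2.067 m.
V = (1/n) R^(2/3) √S = (1/0.013) × 2.067^(2/3) × √0.00047 = 2.706 m/s. Hydraulic depth D_h = A/T = 36.65/15.53 = 2.36 m.
Froude number Fr = V/√(g·D_h) = 2.706/√(9.81×2.36) = 0.562, which is less than 1, so the flow is subcritical.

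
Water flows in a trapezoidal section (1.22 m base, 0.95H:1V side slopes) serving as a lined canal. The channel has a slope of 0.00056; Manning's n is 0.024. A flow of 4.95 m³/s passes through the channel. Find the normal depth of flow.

y_n = 1.85 m

Manning's equation rearranged: A R^(2/3) = nQ / (1·√S) = 0.024 × 4.95 / (√0.00056) = 5.02.
At y = 2.12 m: A R^(2/3) = 6.718 — over.
At y = 1.35 m: A R^(2/3) = 2.621 — short.
At y = 1.85 m: A R^(2/3) = 5.024 — close enough.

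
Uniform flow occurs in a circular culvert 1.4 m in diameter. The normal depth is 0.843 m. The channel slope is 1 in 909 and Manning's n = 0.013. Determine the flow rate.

Q = 1.32 m³/s

For a circular section of diameter D = 1.4 m at depth y = 0.843 m, the central angle is θ = 2 arccos(1 − 2y/D) = 3.553 rad. Then A = (D²/8)(θ − sin θ) = 0.9685 m² and P = Dθ/2 = 2.487 m.
Hydraulic radius R = A/P = 0.9685/2.487 = 0.3894 m.
Manning's equation: Q = (1/n) A R^(2/3) S^(1/2) = (1/0.013) × 0.9685 × 0.3894^(2/3) × 0.0011^(1/2) = 1.32 m³/s.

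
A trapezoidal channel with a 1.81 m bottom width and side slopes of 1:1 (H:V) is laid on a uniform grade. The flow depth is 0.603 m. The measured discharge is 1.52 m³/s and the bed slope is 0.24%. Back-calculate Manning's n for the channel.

With bottom width b = 1.81 m and side slope z = 1: A = (b + zy)y = (1.81 + 1×0.603)×0.603 = 1.455 m²; P = b + 2y√(1+z²) = 1.81 + 2×0.603×1.414 = 3.516 m.
Hydraulic radius R = A/P = 1.455/3.516 = 0.4139 m.
Rearranging Manning's equation: n = (1/Q) A R^(2/3) S^(1/2) = (1/1.52) × 1.455 × 0.4139^(2/3) × √0.0024 = 0.026.

n = 0.026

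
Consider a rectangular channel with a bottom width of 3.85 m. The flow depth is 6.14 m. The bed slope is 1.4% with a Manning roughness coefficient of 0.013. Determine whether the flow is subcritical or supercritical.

Flow area A = b·y = 3.85 × 6.14 = 23.64 m². Wetted perimeter P = b + 2y = 3.85 + 2×6.14 = 16.13 m.
Hydraulic radius R = A/P = 23.64/16.13 = 1.466 m.
V = (1/n) R^(2/3) √S = (1/0.013) × 1.466^(2/3) × √0.014 = 11.74 m/s. Hydraulic depth D_h = A/T = 23.64/3.85 = 6.14 m.
Froude number Fr = V/√(g·D_h) = 11.74/√(9.81×6.14) = 1.51, which is greater than 1, so the flow is supercritical.

supercritical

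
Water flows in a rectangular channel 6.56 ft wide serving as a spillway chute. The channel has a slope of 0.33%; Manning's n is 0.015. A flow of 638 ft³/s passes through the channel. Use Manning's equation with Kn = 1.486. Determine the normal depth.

y_n = 9.44 ft

Manning's equation rearranged: A R^(2/3) = nQ / (1.486·√S) = 0.015 × 638 / (1.486 × √0.0033) = 112.1.
Try y = 8.1 ft: A R^(2/3) = 93.51 — short.
Try y = 9.44 ft: A R^(2/3) = 112.1 — ≈ 112.1.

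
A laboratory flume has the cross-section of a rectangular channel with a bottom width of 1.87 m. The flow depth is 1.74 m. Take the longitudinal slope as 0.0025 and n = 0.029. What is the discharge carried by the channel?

Q = 4.03 m³/s

Flow area A = b·y = 1.87 × 1.74 = 3.254 m². Wetted perimeter P = b + 2y = 1.87 + 2×1.74 = 5.35 m.
Hydraulic radius R = A/P = 3.254/5.35 = 0.6082 m.
Manning's equation: Q = (1/n) A R^(2/3) S^(1/2) = (1/0.029) × 3.254 × 0.6082^(2/3) × 0.0025^(1/2) = 4.03 m³/s.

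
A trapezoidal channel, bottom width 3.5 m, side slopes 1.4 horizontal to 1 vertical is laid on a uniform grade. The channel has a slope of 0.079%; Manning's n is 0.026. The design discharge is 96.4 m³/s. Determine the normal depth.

Manning's equation rearranged: A R^(2/3) = nQ / (1·√S) = 0.026 × 96.4 / (√0.00079) = 89.17.
At y = 6.03 m: A R^(2/3) = 148.8 — over.
At y = 3.84 m: A R^(2/3) = 54.81 — short.
At y = 4.8 m: A R^(2/3) = 89.17 — close enough.

y_n = 4.8 m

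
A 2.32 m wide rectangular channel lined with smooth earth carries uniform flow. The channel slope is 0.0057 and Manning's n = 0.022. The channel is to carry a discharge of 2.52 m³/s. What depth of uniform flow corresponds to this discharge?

Manning's equation rearranged: A R^(2/3) = nQ / (1·√S) = 0.022 × 2.52 / (√0.0057) = 0.7343.
Trying y = 0.742 m: A R^(2/3) = 1.015 — high.
Trying y = 0.507 m: A R^(2/3) = 0.5873 — low.
Trying y = 0.591 m: A R^(2/3) = 0.7338 — close enough.

y_n = 0.591 m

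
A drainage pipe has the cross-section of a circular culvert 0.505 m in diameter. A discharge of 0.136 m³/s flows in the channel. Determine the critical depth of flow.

y_c = 0.249 m

At critical depth, Q² T / (g A³) = 1, i.e. A³/T = Q²/g = 0.136²/9.81 = 0.001885.
Trying y = 0.175 m: A³/T = 0.0004871 — low.
Trying y = 0.314 m: A³/T = 0.004579 — high.
Trying y = 0.249 m: A³/T = 0.001886 — close enough.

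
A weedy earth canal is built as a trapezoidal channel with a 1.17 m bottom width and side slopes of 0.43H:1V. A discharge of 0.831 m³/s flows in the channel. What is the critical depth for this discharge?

At critical depth, Q² T / (g A³) = 1, i.e. A³/T = Q²/g = 0.831²/9.81 = 0.07039.
At y = 0.293 m: A³/T = 0.0385 — short.
At y = 0.442 m: A³/T = 0.1401 — over.
At y = 0.355 m: A³/T = 0.07017 — matches.

y_c = 0.355 m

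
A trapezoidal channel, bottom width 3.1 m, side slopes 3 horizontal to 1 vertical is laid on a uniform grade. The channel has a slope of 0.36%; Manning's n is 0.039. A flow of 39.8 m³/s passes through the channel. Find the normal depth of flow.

y_n = 2.24 m

Manning's equation rearranged: A R^(2/3) = nQ / (1·√S) = 0.039 × 39.8 / (√0.0036) = 25.87.
Try y = 2.57 m: A R^(2/3) = 35.35 — over.
Try y = 1.74 m: A R^(2/3) = 14.73 — short.
Try y = 2.24 m: A R^(2/3) = 25.85 — close enough.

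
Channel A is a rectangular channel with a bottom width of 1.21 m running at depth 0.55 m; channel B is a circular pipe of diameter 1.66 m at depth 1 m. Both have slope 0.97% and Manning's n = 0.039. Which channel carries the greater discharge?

Channel A: Flow area A = b·y = 1.21 × 0.55 = 0.6655 m². Wetted perimeter P = b + 2y = 1.21 + 2×0.55 = 2.31 m. Hydraulic radius R = A/P = 0.6655/2.31 = 0.2881 m. Q_A = (1/0.039)·0.6655·0.2881^(2/3)·√0.0097 = 0.7331 m³/s.
Channel B: For a circular section of diameter D = 1.66 m at depth y = 1 m, the central angle is θ = 2 arccos(1 − 2y/D) = 3.554 rad. Then A = (D²/8)(θ − sin θ) = 1.362 m² and P = Dθ/2 = 2.95 m. Hydraulic radius R = A/P = 1.362/2.95 = 0.4618 m. Q_B = (1/0.039)·1.362·0.4618^(2/3)·√0.0097 = 2.056 m³/s.
Q_A = 0.7331 m³/s vs Q_B = 2.056 m³/s, so channel B carries more.

channel B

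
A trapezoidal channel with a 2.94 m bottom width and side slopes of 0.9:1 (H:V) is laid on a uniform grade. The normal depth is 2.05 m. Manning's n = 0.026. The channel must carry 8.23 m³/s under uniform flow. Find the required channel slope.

S = 0.00039

With bottom width b = 2.94 m and side slope z = 0.9: A = (b + zy)y = (2.94 + 0.9×2.05)×2.05 = 9.809 m²; P = b + 2y√(1+z²) = 2.94 + 2×2.05×1.345 = 8.456 m.
Hydraulic radius R = A/P = 9.809/8.456 = 1.16 m.
From Manning's equation, S = [nQ / (1 A R^(2/3))]² = [0.026 × 8.23 / (1 × 9.809 × 1.16^(2/3))]² = 0.00039.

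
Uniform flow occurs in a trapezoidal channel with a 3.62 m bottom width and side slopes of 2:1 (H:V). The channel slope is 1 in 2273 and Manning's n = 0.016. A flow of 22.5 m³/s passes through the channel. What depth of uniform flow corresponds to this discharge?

y_n = 1.99 m

Manning's equation rearranged: A R^(2/3) = nQ / (1·√S) = 0.016 × 22.5 / (√0.0004399) = 17.16.
Trying y = 1.55 m: A R^(2/3) = 10.33 — low.
Trying y = 2.49 m: A R^(2/3) = 27.45 — high.
Trying y = 1.99 m: A R^(2/3) = 17.15 — matches.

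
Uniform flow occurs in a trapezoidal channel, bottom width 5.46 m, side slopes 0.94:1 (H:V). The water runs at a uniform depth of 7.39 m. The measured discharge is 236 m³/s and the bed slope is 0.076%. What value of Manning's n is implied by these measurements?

n = 0.025

With bottom width b = 5.46 m and side slope z = 0.94: A = (b + zy)y = (5.46 + 0.94×7.39)×7.39 = 91.68 m²; P = b + 2y√(1+z²) = 5.46 + 2×7.39×1.372 = 25.74 m.
Hydraulic radius R = A/P = 91.68/25.74 = 3.561 m.
Rearranging Manning's equation: n = (1/Q) A R^(2/3) S^(1/2) = (1/236) × 91.68 × 3.561^(2/3) × √0.00076 = 0.025.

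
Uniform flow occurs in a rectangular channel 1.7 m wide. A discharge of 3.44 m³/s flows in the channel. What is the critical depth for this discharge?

y_c = 0.747 m

For a rectangular channel, critical depth y_c = (q²/g)^(1/3) where q = Q/b = 3.44/1.7 = 2.024 m²/s.
So y_c = (2.024²/9.81)^(1/3) = 0.747 m.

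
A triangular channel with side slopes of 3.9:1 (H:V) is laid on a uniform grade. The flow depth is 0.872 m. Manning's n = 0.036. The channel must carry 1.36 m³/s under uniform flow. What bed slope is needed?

S = 0.00086

For a triangular section with side slope z = 3.9: A = zy² = 3.9×0.872² = 2.965 m²; P = 2y√(1+z²) = 2×0.872×4.026 = 7.022 m.
Hydraulic radius R = A/P = 2.965/7.022 = 0.4223 m.
From Manning's equation, S = [nQ / (1 A R^(2/3))]² = [0.036 × 1.36 / (1 × 2.965 × 0.4223^(2/3))]² = 0.00086.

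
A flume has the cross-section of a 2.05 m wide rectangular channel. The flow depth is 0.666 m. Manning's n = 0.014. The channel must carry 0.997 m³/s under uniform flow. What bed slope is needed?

Flow area A = b·y = 2.05 × 0.666 = 1.365 m². Wetted perimeter P = b + 2y = 2.05 + 2×0.666 = 3.382 m.
Hydraulic radius R = A/P = 1.365/3.382 = 0.4037 m.
From Manning's equation, S = [nQ / (1 A R^(2/3))]² = [0.014 × 0.997 / (1 × 1.365 × 0.4037^(2/3))]² = 0.00035.

S = 0.00035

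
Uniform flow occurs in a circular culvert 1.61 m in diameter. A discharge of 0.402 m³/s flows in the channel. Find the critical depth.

y_c = 0.311 m

At critical depth, Q² T / (g A³) = 1, i.e. A³/T = Q²/g = 0.402²/9.81 = 0.01647.
Try y = 0.391 m: A³/T = 0.04039 — high.
Try y = 0.311 m: A³/T = 0.0165 — close enough.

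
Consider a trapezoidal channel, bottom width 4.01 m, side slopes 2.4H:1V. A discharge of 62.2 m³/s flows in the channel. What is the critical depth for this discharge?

y_c = 1.99 m

At critical depth, Q² T / (g A³) = 1, i.e. A³/T = Q²/g = 62.2²/9.81 = 394.4.
Try y = 1.68 m: A³/T = 204.3 — short.
Try y = 1.99 m: A³/T = 394.1 — ≈ 394.4.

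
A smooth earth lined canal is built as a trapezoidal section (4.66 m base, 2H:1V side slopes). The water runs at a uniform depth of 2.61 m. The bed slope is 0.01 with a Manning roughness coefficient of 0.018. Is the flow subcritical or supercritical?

With bottom width b = 4.66 m and side slope z = 2: A = (b + zy)y = (4.66 + 2×2.61)×2.61 = 25.79 m²; P = b + 2y√(1+z²) = 4.66 + 2×2.61×2.236 = 16.33 m.
Hydraulic radius R = A/P = 25.79/16.33 = 1.579 m.
V = (1/n) R^(2/3) √S = (1/0.018) × 1.579^(2/3) × √0.01 = 7.533 m/s. Hydraulic depth D_h = A/T = 25.79/15.1 = 1.708 m.
Froude number Fr = V/√(g·D_h) = 7.533/√(9.81×1.708) = 1.84, which is greater than 1, so the flow is supercritical.

supercritical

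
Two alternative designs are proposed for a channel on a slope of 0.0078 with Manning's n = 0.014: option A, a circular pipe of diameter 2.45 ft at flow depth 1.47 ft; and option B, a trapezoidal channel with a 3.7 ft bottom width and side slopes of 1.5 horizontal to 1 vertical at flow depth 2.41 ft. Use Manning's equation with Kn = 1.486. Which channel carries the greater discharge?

Channel A: For a circular section of diameter D = 2.45 ft at depth y = 1.47 ft, the central angle is θ = 2 arccos(1 − 2y/D) = 3.544 rad. Then A = (D²/8)(θ − sin θ) = 2.953 ft² and P = Dθ/2 = 4.342 ft. Hydraulic radius R = A/P = 2.953/4.342 = 0.6802 ft. Q_A = (1.486/0.014)·2.953·0.6802^(2/3)·√0.0078 = 21.41 ft³/s.
Channel B: With bottom width b = 3.7 ft and side slope z = 1.5: A = (b + zy)y = (3.7 + 1.5×2.41)×2.41 = 17.63 ft²; P = b + 2y√(1+z²) = 3.7 + 2×2.41×1.803 = 12.39 ft. Hydraulic radius R = A/P = 17.63/12.39 = 1.423 ft. Q_B = (1.486/0.014)·17.63·1.423^(2/3)·√0.0078 = 209.1 ft³/s.
Q_A = 21.41 ft³/s vs Q_B = 209.1 ft³/s, so channel B carries more.

channel B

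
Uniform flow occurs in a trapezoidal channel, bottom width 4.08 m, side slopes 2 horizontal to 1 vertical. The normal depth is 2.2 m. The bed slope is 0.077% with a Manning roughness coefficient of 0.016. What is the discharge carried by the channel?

Q = 39.3 m³/s

With bottom width b = 4.08 m and side slope z = 2: A = (b + zy)y = (4.08 + 2×2.2)×2.2 = 18.66 m²; P = b + 2y√(1+z²) = 4.08 + 2×2.2×2.236 = 13.92 m.
Hydraulic radius R = A/P = 18.66/13.92 = 1.34 m.
Manning's equation: Q = (1/n) A R^(2/3) S^(1/2) = (1/0.016) × 18.66 × 1.34^(2/3) × 0.00077^(1/2) = 39.3 m³/s.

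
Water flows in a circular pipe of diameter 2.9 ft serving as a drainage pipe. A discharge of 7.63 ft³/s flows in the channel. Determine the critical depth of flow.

At critical depth, Q² T / (g A³) = 1, i.e. A³/T = Q²/g = 7.63²/32.2 = 1.808.
Trying y = 1.11 ft: A³/T = 4.462 — too large.
Trying y = 0.69 ft: A³/T = 0.7069 — too small.
Trying y = 0.878 ft: A³/T = 1.805 — matches.

y_c = 0.878 ft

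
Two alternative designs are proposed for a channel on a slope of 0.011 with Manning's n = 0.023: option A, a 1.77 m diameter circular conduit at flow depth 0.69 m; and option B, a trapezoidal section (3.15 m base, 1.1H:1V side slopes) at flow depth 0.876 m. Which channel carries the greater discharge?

Channel A: For a circular section of diameter D = 1.77 m at depth y = 0.69 m, the central angle is θ = 2 arccos(1 − 2y/D) = 2.697 rad. Then A = (D²/8)(θ − sin θ) = 0.888 m² and P = Dθ/2 = 2.387 m. Hydraulic radius R = A/P = 0.888/2.387 = 0.372 m. Q_A = (1/0.023)·0.888·0.372^(2/3)·√0.011 = 2.094 m³/s.
Channel B: With bottom width b = 3.15 m and side slope z = 1.1: A = (b + zy)y = (3.15 + 1.1×0.876)×0.876 = 3.604 m²; P = b + 2y√(1+z²) = 3.15 + 2×0.876×1.487 = 5.755 m. Hydraulic radius R = A/P = 3.604/5.755 = 0.6262 m. Q_B = (1/0.023)·3.604·0.6262^(2/3)·√0.011 = 12.03 m³/s.
Q_A = 2.094 m³/s vs Q_B = 12.03 m³/s, so channel B carries more.

channel B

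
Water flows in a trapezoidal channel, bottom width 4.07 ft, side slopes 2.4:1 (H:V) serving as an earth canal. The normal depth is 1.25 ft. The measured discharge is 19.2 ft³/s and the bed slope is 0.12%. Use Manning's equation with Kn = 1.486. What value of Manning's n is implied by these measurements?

n = 0.021

With bottom width b = 4.07 ft and side slope z = 2.4: A = (b + zy)y = (4.07 + 2.4×1.25)×1.25 = 8.838 ft²; P = b + 2y√(1+z²) = 4.07 + 2×1.25×2.6 = 10.57 ft.
Hydraulic radius R = A/P = 8.838/10.57 = 0.8361 ft.
Rearranging Manning's equation: n = (1.486/Q) A R^(2/3) S^(1/2) = (1.486/19.2) × 8.838 × 0.8361^(2/3) × √0.0012 = 0.021.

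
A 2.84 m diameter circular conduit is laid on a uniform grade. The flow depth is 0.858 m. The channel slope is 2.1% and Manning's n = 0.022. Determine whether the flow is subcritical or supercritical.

For a circular section of diameter D = 2.84 m at depth y = 0.858 m, the central angle is θ = 2 arccos(1 − 2y/D) = 2.328 rad. Then A = (D²/8)(θ − sin θ) = 1.614 m² and P = Dθ/2 = 3.305 m.
Hydraulic radius R = A/P = 1.614/3.305 = 0.4883 m.
V = (1/n) R^(2/3) √S = (1/0.022) × 0.4883^(2/3) × √0.021 = 4.084 m/s. Hydraulic depth D_h = A/T = 1.614/2.608 = 0.6188 m.
Froude number Fr = V/√(g·D_h) = 4.084/√(9.81×0.6188) = 1.66, which is greater than 1, so the flow is supercritical.

supercritical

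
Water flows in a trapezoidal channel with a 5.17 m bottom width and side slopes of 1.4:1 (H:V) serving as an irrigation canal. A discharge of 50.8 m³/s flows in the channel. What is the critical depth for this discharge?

At critical depth, Q² T / (g A³) = 1, i.e. A³/T = Q²/g = 50.8²/9.81 = 263.1.
At y = 2.07 m: A³/T = 424.8 — high.
At y = 1.81 m: A³/T = 264.8 — ≈ 263.1.

y_c = 1.81 m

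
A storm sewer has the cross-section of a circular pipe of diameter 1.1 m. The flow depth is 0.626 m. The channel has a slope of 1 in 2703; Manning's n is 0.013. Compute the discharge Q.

Q = 0.368 m³/s

For a circular section of diameter D = 1.1 m at depth y = 0.626 m, the central angle is θ = 2 arccos(1 − 2y/D) = 3.419 rad. Then A = (D²/8)(θ − sin θ) = 0.5585 m² and P = Dθ/2 = 1.88 m.
Hydraulic radius R = A/P = 0.5585/1.88 = 0.297 m.
Manning's equation: Q = (1/n) A R^(2/3) S^(1/2) = (1/0.013) × 0.5585 × 0.297^(2/3) × 0.00037^(1/2) = 0.368 m³/s.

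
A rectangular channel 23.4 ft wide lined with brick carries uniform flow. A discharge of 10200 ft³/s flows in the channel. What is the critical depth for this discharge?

y_c = 18.1 ft

For a rectangular channel, critical depth y_c = (q²/g)^(1/3) where q = Q/b = 10200/23.4 = 435.9 ft²/s.
So y_c = (435.9²/32.2)^(1/3) = 18.1 ft.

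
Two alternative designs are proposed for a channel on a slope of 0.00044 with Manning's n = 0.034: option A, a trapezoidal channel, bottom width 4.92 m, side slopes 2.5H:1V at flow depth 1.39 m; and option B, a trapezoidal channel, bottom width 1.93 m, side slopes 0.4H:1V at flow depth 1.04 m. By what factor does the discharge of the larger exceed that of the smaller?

6.56

Channel A: With bottom width b = 4.92 m and side slope z = 2.5: A = (b + zy)y = (4.92 + 2.5×1.39)×1.39 = 11.67 m²; P = b + 2y√(1+z²) = 4.92 + 2×1.39×2.693 = 12.41 m. Hydraulic radius R = A/P = 11.67/12.41 = 0.9406 m. Q_A = (1/0.034)·11.67·0.9406^(2/3)·√0.00044 = 6.911 m³/s.
Channel B: With bottom width b = 1.93 m and side slope z = 0.4: A = (b + zy)y = (1.93 + 0.4×1.04)×1.04 = 2.44 m²; P = b + 2y√(1+z²) = 1.93 + 2×1.04×1.077 = 4.17 m. Hydraulic radius R = A/P = 2.44/4.17 = 0.5851 m. Q_B = (1/0.034)·2.44·0.5851^(2/3)·√0.00044 = 1.053 m³/s.
The larger discharge is 6.911 m³/s and the smaller is 1.053 m³/s; the ratio is 6.56.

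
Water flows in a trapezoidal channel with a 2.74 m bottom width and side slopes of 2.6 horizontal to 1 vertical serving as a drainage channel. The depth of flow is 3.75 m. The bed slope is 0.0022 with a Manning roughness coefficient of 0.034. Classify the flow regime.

subcritical

With bottom width b = 2.74 m and side slope z = 2.6: A = (b + zy)y = (2.74 + 2.6×3.75)×3.75 = 46.84 m²; P = b + 2y√(1+z²) = 2.74 + 2×3.75×2.786 = 23.63 m.
Hydraulic radius R = A/P = 46.84/23.63 = 1.982 m.
V = (1/n) R^(2/3) √S = (1/0.034) × 1.982^(2/3) × √0.0022 = 2.177 m/s. Hydraulic depth D_h = A/T = 46.84/22.24 = 2.106 m.
Froude number Fr = V/√(g·D_h) = 2.177/√(9.81×2.106) = 0.479, which is less than 1, so the flow is subcritical.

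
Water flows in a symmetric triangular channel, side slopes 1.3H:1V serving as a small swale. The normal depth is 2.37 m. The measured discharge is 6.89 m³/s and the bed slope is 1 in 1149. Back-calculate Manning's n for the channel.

n = 0.03

For a triangular section with side slope z = 1.3: A = zy² = 1.3×2.37² = 7.302 m²; P = 2y√(1+z²) = 2×2.37×1.64 = 7.774 m.
Hydraulic radius R = A/P = 7.302/7.774 = 0.9393 m.
Rearranging Manning's equation: n = (1/Q) A R^(2/3) S^(1/2) = (1/6.89) × 7.302 × 0.9393^(2/3) × √0.0008703 = 0.03.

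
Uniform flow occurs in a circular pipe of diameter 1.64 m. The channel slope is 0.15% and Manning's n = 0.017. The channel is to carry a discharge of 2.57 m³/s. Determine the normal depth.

y_n = 1.3 m

Manning's equation rearranged: A R^(2/3) = nQ / (1·√S) = 0.017 × 2.57 / (√0.0015) = 1.128.
Try y = 1.51 m: A R^(2/3) = 1.251 — too large.
Try y = 1.3 m: A R^(2/3) = 1.129 — close enough.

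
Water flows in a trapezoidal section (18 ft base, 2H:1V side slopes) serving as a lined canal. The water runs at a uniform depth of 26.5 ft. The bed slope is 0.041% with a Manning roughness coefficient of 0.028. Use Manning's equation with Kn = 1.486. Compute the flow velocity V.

With bottom width b = 18 ft and side slope z = 2: A = (b + zy)y = (18 + 2×26.5)×26.5 = 1882 ft²; P = b + 2y√(1+z²) = 18 + 2×26.5×2.236 = 136.5 ft.
Hydraulic radius R = A/P = 1882/136.5 = 13.78 ft.
From Manning's equation, V = (1.486/n) R^(2/3) S^(1/2) = (1.486/0.028) × 13.78^(2/3) × 0.00041^(1/2) = 6.18 ft/s.

V = 6.18 ft/s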